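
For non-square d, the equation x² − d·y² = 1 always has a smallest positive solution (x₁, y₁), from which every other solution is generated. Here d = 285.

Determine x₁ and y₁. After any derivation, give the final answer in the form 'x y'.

2431 144

√285 → a₀=16, period (1,7,2,7,1,32); ℓ=6 even so k=5
i=0: a=16 ⇒ p=16, q=1
…
i=4: a=7 ⇒ p=2144, q=127
i=5: a=1 ⇒ p=2431, q=144
(x₁, y₁) = (2431, 144);  2431² − 285·144² = 1 ✓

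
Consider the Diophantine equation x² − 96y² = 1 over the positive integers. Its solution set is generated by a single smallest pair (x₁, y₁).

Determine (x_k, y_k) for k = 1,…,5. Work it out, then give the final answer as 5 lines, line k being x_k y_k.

49 5
4801 490
470449 48015
46099201 4704980
4517251249 461040025

√96 → a₀=9, period (1,3,1,18); ℓ=4 even so k=3
a_0=9:  p_0=9·1+0=9,  q_0=9·0+1=1
…
a_2=3:  p_2=3·10+9=39,  q_2=3·1+1=4
a_3=1:  p_3=1·39+10=49,  q_3=1·4+1=5
fundamental: x₁=49, y₁=5  (since 2401 − 96·25 = 1)
k=2:  x_2 = 49·49+96·5·5 = 4801,  y_2 = 49·5+5·49 = 490
k=3:  x_3 = 49·4801+96·5·490 = 470449,  y_3 = 49·490+5·4801 = 48015
k=4:  x_4 = 49·470449+96·5·48015 = 46099201,  y_4 = 49·48015+5·470449 = 4704980
k=5:  x_5 = 49·46099201+96·5·4704980 = 4517251249,  y_5 = 49·4704980+5·46099201 = 461040025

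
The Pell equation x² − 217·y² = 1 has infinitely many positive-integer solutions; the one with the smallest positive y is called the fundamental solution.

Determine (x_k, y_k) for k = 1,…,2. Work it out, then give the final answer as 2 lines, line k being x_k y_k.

3844063 260952
29553640695937 2006231855952

[14; 1,2,1,2,1,…,2,1,28] for √217; ℓ=16 ⇒ convergent index 15
step 0: (14, 1)  from 14·(1,0) + (0,1)
step 1: (15, 1)  from 1·(14,1) + (1,0)
…
step 4: (162, 11)  from 2·(59,4) + (44,3)
step 5: (221, 15)  from 1·(162,11) + (59,4)
step 6: (383, 26)  from 1·(221,15) + (162,11)
…
step 8: (15055, 1022)  from 4·(3668,249) + (383,26)
step 9: (139163, 9447)  from 9·(15055,1022) + (3668,249)
step 10: (154218, 10469)  from 1·(139163,9447) + (15055,1022)
step 11: (293381, 19916)  from 1·(154218,10469) + (139163,9447)
…
step 14: (2809702, 190735)  from 2·(1034361,70217) + (740980,50301)
step 15: (3844063, 260952)  from 1·(2809702,190735) + (1034361,70217)
(x₁, y₁) = (3844063, 260952);  3844063² − 217·260952² = 1 ✓
(3844063+260952√217)^2 = 29553640695937 + 2006231855952√217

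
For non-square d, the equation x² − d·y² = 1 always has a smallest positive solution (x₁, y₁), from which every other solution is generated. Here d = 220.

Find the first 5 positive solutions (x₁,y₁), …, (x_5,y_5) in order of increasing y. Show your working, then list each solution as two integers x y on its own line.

√220 → a₀=14, period (1,4,1,28); ℓ=4 even so k=3
a_0=14:  p_0=14·1+0=14,  q_0=14·0+1=1
a_1=1:  p_1=1·14+1=15,  q_1=1·1+0=1
a_2=4:  p_2=4·15+14=74,  q_2=4·1+1=5
a_3=1:  p_3=1·74+15=89,  q_3=1·5+1=6
fundamental: x₁=89, y₁=6  (since 7921 − 220·36 = 1)
(89+6√220)^2 = 15841 + 1068√220
(89+6√220)^3 = 2819609 + 190098√220
(89+6√220)^4 = 501874561 + 33836376√220
(89+6√220)^5 = 89330852249 + 6022684830√220

89 6
15841 1068
2819609 190098
501874561 33836376
89330852249 6022684830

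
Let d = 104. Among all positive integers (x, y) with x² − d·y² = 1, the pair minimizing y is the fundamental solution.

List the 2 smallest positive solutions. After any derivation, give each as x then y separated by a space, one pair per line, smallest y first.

51 5
5201 510

[10; 5,20] for √104; ℓ=2 ⇒ convergent index 1
k=0  a_k=10  p_k/q_k = 10/1
k=1  a_k=5  p_k/q_k = 51/5
→ (51, 5).  Check: 51²=2601, 104·5²=2600, difference 1.
(51+5√104)^2 = 5201 + 510√104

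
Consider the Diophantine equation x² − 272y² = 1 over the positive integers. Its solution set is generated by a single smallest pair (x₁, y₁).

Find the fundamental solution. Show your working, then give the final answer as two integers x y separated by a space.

33 2

d=272: √d = [16; 2,32] (ℓ=2, even), read p_1/q_1
k=0  a_k=16  p_k/q_k = 16/1
k=1  a_k=2  p_k/q_k = 33/2
(x₁, y₁) = (33, 2);  33² − 272·2² = 1 ✓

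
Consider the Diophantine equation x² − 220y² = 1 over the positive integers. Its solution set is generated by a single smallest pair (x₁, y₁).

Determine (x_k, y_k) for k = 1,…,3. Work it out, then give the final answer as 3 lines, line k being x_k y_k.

√220 = [14; 1,4,1,28, …], period ℓ=4 (even) → k=3
a_0=14:  p_0=14·1+0=14,  q_0=14·0+1=1
a_1=1:  p_1=1·14+1=15,  q_1=1·1+0=1
a_2=4:  p_2=4·15+14=74,  q_2=4·1+1=5
a_3=1:  p_3=1·74+15=89,  q_3=1·5+1=6
fundamental: x₁=89, y₁=6  (since 7921 − 220·36 = 1)
n=2: (89,6)∘(89,6) = (89·89+220·6·6, 89·6+6·89) = (15841,1068)
n=3: (15841,1068)∘(89,6) = (89·15841+220·6·1068, 89·1068+6·15841) = (2819609,190098)

89 6
15841 1068
2819609 190098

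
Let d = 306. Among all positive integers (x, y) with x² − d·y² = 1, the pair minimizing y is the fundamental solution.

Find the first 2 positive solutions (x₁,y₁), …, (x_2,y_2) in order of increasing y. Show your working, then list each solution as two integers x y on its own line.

d=306: √d = [17; 2,34] (ℓ=2, even), read p_1/q_1
a_0=17:  p_0=17·1+0=17,  q_0=17·0+1=1
a_1=2:  p_1=2·17+1=35,  q_1=2·1+0=2
fundamental: x₁=35, y₁=2  (since 1225 − 306·4 = 1)
n=2: (35,2)∘(35,2) = (35·35+306·2·2, 35·2+2·35) = (2449,140)

35 2
2449 140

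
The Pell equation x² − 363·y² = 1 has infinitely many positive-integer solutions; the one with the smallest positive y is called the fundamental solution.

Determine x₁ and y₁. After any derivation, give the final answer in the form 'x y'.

d=363: √d = [19; 19,38] (ℓ=2, even), read p_1/q_1
a_0=19:  p_0=19·1+0=19,  q_0=19·0+1=1
a_1=19:  p_1=19·19+1=362,  q_1=19·1+0=19
(x₁, y₁) = (362, 19);  362² − 363·19² = 1 ✓

362 19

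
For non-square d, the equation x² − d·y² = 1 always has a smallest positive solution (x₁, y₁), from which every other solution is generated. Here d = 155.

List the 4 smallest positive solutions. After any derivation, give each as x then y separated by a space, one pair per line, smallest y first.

249 20
124001 9960
61752249 4960060
30752496001 2470099920

d=155: √d = [12; 2,4,2,24] (ℓ=4, even), read p_3/q_3
step 0: (12, 1)  from 12·(1,0) + (0,1)
step 1: (25, 2)  from 2·(12,1) + (1,0)
step 2: (112, 9)  from 4·(25,2) + (12,1)
step 3: (249, 20)  from 2·(112,9) + (25,2)
fundamental: x₁=249, y₁=20  (since 62001 − 155·400 = 1)
n=2: (249,20)∘(249,20) = (249·249+155·20·20, 249·20+20·249) = (124001,9960)
n=3: (124001,9960)∘(249,20) = (249·124001+155·20·9960, 249·9960+20·124001) = (61752249,4960060)
n=4: (61752249,4960060)∘(249,20) = (249·61752249+155·20·4960060, 249·4960060+20·61752249) = (30752496001,2470099920)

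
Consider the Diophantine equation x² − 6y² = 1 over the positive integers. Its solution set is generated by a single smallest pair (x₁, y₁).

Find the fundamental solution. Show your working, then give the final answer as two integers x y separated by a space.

5 2

√6 = [2; 2,4, …], period ℓ=2 (even) → k=1
i=0: a=2 ⇒ p=2, q=1
i=1: a=2 ⇒ p=5, q=2
fundamental: x₁=5, y₁=2  (since 25 − 6·4 = 1)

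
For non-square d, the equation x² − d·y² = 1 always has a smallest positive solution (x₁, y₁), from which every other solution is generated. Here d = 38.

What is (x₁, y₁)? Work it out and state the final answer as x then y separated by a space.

37 6

d=38: √d = [6; 6,12] (ℓ=2, even), read p_1/q_1
step 0: (6, 1)  from 6·(1,0) + (0,1)
step 1: (37, 6)  from 6·(6,1) + (1,0)
fundamental: x₁=37, y₁=6  (since 1369 − 38·36 = 1)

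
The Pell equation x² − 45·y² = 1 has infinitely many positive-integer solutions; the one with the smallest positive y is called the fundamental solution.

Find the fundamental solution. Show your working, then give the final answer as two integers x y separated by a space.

161 24

√45 = [6; 1,2,2,2,1,12, …], period ℓ=6 (even) → k=5
step 0: (6, 1)  from 6·(1,0) + (0,1)
…
step 4: (114, 17)  from 2·(47,7) + (20,3)
step 5: (161, 24)  from 1·(114,17) + (47,7)
(x₁, y₁) = (161, 24);  161² − 45·24² = 1 ✓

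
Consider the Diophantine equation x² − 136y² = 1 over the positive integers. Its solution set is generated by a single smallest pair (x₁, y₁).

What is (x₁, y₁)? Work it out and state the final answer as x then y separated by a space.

[11; 1,1,1,22] for √136; ℓ=4 ⇒ convergent index 3
i=0: a=11 ⇒ p=11, q=1
i=1: a=1 ⇒ p=12, q=1
i=2: a=1 ⇒ p=23, q=2
i=3: a=1 ⇒ p=35, q=3
→ (35, 3).  Check: 35²=1225, 136·3²=1224, difference 1.

35 3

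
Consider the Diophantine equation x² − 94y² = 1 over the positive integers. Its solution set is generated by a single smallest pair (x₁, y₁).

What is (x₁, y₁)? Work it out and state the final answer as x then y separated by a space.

2143295 221064

√94 → a₀=9, period (1,2,3,1,1,…,2,1,18); ℓ=16 even so k=15
k=0  a_k=9  p_k/q_k = 9/1
…
k=5  a_k=1  p_k/q_k = 223/23
…
k=8  a_k=8  p_k/q_k = 12953/1336
…
k=14  a_k=2  p_k/q_k = 1490361/153719
k=15  a_k=1  p_k/q_k = 2143295/221064
fundamental: x₁=2143295, y₁=221064  (since 4593713457025 − 94·48869292096 = 1)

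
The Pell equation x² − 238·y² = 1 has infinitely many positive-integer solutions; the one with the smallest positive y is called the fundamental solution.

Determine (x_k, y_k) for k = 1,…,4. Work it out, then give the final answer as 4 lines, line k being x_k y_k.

11663 756
272051137 17634456
6345864809999 411341319900
148023642285985537 9594947610352944

[15; 2,2,1,14,1,2,2,30] for √238; ℓ=8 ⇒ convergent index 7
a_0=15:  p_0=15·1+0=15,  q_0=15·0+1=1
…
a_2=2:  p_2=2·31+15=77,  q_2=2·2+1=5
a_3=1:  p_3=1·77+31=108,  q_3=1·5+2=7
…
a_6=2:  p_6=2·1697+1589=4983,  q_6=2·110+103=323
a_7=2:  p_7=2·4983+1697=11663,  q_7=2·323+110=756
(x₁, y₁) = (11663, 756);  11663² − 238·756² = 1 ✓
n=2: (11663,756)∘(11663,756) = (11663·11663+238·756·756, 11663·756+756·11663) = (272051137,17634456)
n=3: (272051137,17634456)∘(11663,756) = (11663·272051137+238·756·17634456, 11663·17634456+756·272051137) = (6345864809999,411341319900)
n=4: (6345864809999,411341319900)∘(11663,756) = (11663·6345864809999+238·756·411341319900, 11663·411341319900+756·6345864809999) = (148023642285985537,9594947610352944)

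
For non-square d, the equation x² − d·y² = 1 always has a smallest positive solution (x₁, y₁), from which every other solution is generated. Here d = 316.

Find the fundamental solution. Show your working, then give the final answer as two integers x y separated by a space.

√316 = [17; 1,3,2,8,2,3,1,34, …], period ℓ=8 (even) → k=7
k=0  a_k=17  p_k/q_k = 17/1
k=1  a_k=1  p_k/q_k = 18/1
…
k=4  a_k=8  p_k/q_k = 1351/76
k=5  a_k=2  p_k/q_k = 2862/161
k=6  a_k=3  p_k/q_k = 9937/559
k=7  a_k=1  p_k/q_k = 12799/720
→ (12799, 720).  Check: 12799²=163814401, 316·720²=163814400, difference 1.

12799 720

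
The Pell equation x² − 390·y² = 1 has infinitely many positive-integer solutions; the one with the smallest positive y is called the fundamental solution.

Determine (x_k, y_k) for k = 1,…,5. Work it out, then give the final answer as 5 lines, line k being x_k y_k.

79 4
12481 632
1971919 99852
311550721 15775984
49223041999 2492505620

√390 = [19; 1,2,1,38, …], period ℓ=4 (even) → k=3
i=0: a=19 ⇒ p=19, q=1
i=1: a=1 ⇒ p=20, q=1
i=2: a=2 ⇒ p=59, q=3
i=3: a=1 ⇒ p=79, q=4
→ (79, 4).  Check: 79²=6241, 390·4²=6240, difference 1.
k=2:  x_2 = 79·79+390·4·4 = 12481,  y_2 = 79·4+4·79 = 632
k=3:  x_3 = 79·12481+390·4·632 = 1971919,  y_3 = 79·632+4·12481 = 99852
k=4:  x_4 = 79·1971919+390·4·99852 = 311550721,  y_4 = 79·99852+4·1971919 = 15775984
k=5:  x_5 = 79·311550721+390·4·15775984 = 49223041999,  y_5 = 79·15775984+4·311550721 = 2492505620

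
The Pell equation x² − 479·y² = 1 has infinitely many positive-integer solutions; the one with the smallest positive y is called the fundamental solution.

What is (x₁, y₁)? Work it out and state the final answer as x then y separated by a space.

2989440 136591

√479 → a₀=21, period (1,7,1,3,2,21,2,3,1,7,1,42); ℓ=12 even so k=11
i=0: a=21 ⇒ p=21, q=1
…
i=3: a=1 ⇒ p=197, q=9
i=4: a=3 ⇒ p=766, q=35
i=5: a=2 ⇒ p=1729, q=79
…
i=7: a=2 ⇒ p=75879, q=3467
…
i=9: a=1 ⇒ p=340591, q=15562
i=10: a=7 ⇒ p=2648849, q=121029
i=11: a=1 ⇒ p=2989440, q=136591
fundamental: x₁=2989440, y₁=136591  (since 8936751513600 − 479·18657101281 = 1)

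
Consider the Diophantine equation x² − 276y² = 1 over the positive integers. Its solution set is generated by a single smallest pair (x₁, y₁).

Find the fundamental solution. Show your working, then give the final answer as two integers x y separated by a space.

7775 468

d=276: √d = [16; 1,1,1,1,2,2,2,1,1,1,1,32] (ℓ=12, even), read p_11/q_11
step 0: (16, 1)  from 16·(1,0) + (0,1)
step 1: (17, 1)  from 1·(16,1) + (1,0)
step 2: (33, 2)  from 1·(17,1) + (16,1)
step 3: (50, 3)  from 1·(33,2) + (17,1)
step 4: (83, 5)  from 1·(50,3) + (33,2)
step 5: (216, 13)  from 2·(83,5) + (50,3)
…
step 7: (1246, 75)  from 2·(515,31) + (216,13)
step 8: (1761, 106)  from 1·(1246,75) + (515,31)
step 9: (3007, 181)  from 1·(1761,106) + (1246,75)
step 10: (4768, 287)  from 1·(3007,181) + (1761,106)
step 11: (7775, 468)  from 1·(4768,287) + (3007,181)
→ (7775, 468).  Check: 7775²=60450625, 276·468²=60450624, difference 1.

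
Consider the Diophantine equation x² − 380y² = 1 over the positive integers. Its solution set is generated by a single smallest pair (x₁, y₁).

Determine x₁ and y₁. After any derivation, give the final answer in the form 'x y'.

d=380: √d = [19; 2,38] (ℓ=2, even), read p_1/q_1
k=0  a_k=19  p_k/q_k = 19/1
k=1  a_k=2  p_k/q_k = 39/2
fundamental: x₁=39, y₁=2  (since 1521 − 380·4 = 1)

39 2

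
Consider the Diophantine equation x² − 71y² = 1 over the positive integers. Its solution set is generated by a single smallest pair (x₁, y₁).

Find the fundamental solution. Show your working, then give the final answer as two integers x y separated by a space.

3480 413

√71 = [8; 2,2,1,7,1,2,2,16, …], period ℓ=8 (even) → k=7
step 0: (8, 1)  from 8·(1,0) + (0,1)
step 1: (17, 2)  from 2·(8,1) + (1,0)
step 2: (42, 5)  from 2·(17,2) + (8,1)
step 3: (59, 7)  from 1·(42,5) + (17,2)
step 4: (455, 54)  from 7·(59,7) + (42,5)
step 5: (514, 61)  from 1·(455,54) + (59,7)
step 6: (1483, 176)  from 2·(514,61) + (455,54)
step 7: (3480, 413)  from 2·(1483,176) + (514,61)
(x₁, y₁) = (3480, 413);  3480² − 71·413² = 1 ✓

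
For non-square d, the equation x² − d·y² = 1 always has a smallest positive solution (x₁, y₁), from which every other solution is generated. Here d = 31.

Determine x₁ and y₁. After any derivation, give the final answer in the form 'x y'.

1520 273

√31 = [5; 1,1,3,5,3,1,1,10, …], period ℓ=8 (even) → k=7
a_0=5:  p_0=5·1+0=5,  q_0=5·0+1=1
a_1=1:  p_1=1·5+1=6,  q_1=1·1+0=1
a_2=1:  p_2=1·6+5=11,  q_2=1·1+1=2
…
a_4=5:  p_4=5·39+11=206,  q_4=5·7+2=37
a_5=3:  p_5=3·206+39=657,  q_5=3·37+7=118
a_6=1:  p_6=1·657+206=863,  q_6=1·118+37=155
a_7=1:  p_7=1·863+657=1520,  q_7=1·155+118=273
fundamental: x₁=1520, y₁=273  (since 2310400 − 31·74529 = 1)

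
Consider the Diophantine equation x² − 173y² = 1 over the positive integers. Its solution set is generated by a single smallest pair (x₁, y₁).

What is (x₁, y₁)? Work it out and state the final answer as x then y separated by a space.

2499849 190060

[13; 6,1,1,6,26] for √173; ℓ=5 ⇒ convergent index 9
a_0=13:  p_0=13·1+0=13,  q_0=13·0+1=1
…
a_4=6:  p_4=6·171+92=1118,  q_4=6·13+7=85
…
a_8=1:  p_8=1·205791+176552=382343,  q_8=1·15646+13423=29069
a_9=6:  p_9=6·382343+205791=2499849,  q_9=6·29069+15646=190060
→ (2499849, 190060).  Check: 2499849²=6249245022801, 173·190060²=6249245022800, difference 1.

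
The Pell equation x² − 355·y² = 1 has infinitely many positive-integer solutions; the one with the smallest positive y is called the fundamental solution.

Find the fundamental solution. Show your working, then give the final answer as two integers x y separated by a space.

d=355: √d = [18; 1,5,3,3,1,6,1,3,3,5,1,36] (ℓ=12, even), read p_11/q_11
i=0: a=18 ⇒ p=18, q=1
…
i=2: a=5 ⇒ p=113, q=6
i=3: a=3 ⇒ p=358, q=19
i=4: a=3 ⇒ p=1187, q=63
i=5: a=1 ⇒ p=1545, q=82
i=6: a=6 ⇒ p=10457, q=555
i=7: a=1 ⇒ p=12002, q=637
…
i=9: a=3 ⇒ p=151391, q=8035
i=10: a=5 ⇒ p=803418, q=42641
i=11: a=1 ⇒ p=954809, q=50676
→ (954809, 50676).  Check: 954809²=911660226481, 355·50676²=911660226480, difference 1.

954809 50676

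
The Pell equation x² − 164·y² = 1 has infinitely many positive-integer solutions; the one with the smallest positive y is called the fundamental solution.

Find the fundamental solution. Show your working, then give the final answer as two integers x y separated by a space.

[12; 1,4,6,4,1,24] for √164; ℓ=6 ⇒ convergent index 5
k=0  a_k=12  p_k/q_k = 12/1
k=1  a_k=1  p_k/q_k = 13/1
k=2  a_k=4  p_k/q_k = 64/5
k=3  a_k=6  p_k/q_k = 397/31
k=4  a_k=4  p_k/q_k = 1652/129
k=5  a_k=1  p_k/q_k = 2049/160
(x₁, y₁) = (2049, 160);  2049² − 164·160² = 1 ✓

2049 160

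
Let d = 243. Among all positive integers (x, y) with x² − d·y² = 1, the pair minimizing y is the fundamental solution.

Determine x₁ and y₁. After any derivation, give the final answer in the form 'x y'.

√243 = [15; 1,1,2,3,15,3,2,1,1,30, …], period ℓ=10 (even) → k=9
a_0=15:  p_0=15·1+0=15,  q_0=15·0+1=1
a_1=1:  p_1=1·15+1=16,  q_1=1·1+0=1
…
a_4=3:  p_4=3·78+31=265,  q_4=3·5+2=17
a_5=15:  p_5=15·265+78=4053,  q_5=15·17+5=260
a_6=3:  p_6=3·4053+265=12424,  q_6=3·260+17=797
a_7=2:  p_7=2·12424+4053=28901,  q_7=2·797+260=1854
a_8=1:  p_8=1·28901+12424=41325,  q_8=1·1854+797=2651
a_9=1:  p_9=1·41325+28901=70226,  q_9=1·2651+1854=4505
(x₁, y₁) = (70226, 4505);  70226² − 243·4505² = 1 ✓

70226 4505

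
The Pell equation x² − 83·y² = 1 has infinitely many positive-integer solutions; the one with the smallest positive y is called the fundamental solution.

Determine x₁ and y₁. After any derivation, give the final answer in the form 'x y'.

[9; 9,18] for √83; ℓ=2 ⇒ convergent index 1
a_0=9:  p_0=9·1+0=9,  q_0=9·0+1=1
a_1=9:  p_1=9·9+1=82,  q_1=9·1+0=9
→ (82, 9).  Check: 82²=6724, 83·9²=6723, difference 1.

82 9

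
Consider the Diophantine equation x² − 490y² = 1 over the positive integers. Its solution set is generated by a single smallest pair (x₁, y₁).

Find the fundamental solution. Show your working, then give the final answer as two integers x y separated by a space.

√490 = [22; 7,2,1,4,4,4,1,2,7,44, …], period ℓ=10 (even) → k=9
a_0=22:  p_0=22·1+0=22,  q_0=22·0+1=1
…
a_3=1:  p_3=1·332+155=487,  q_3=1·15+7=22
a_4=4:  p_4=4·487+332=2280,  q_4=4·22+15=103
a_5=4:  p_5=4·2280+487=9607,  q_5=4·103+22=434
…
a_7=1:  p_7=1·40708+9607=50315,  q_7=1·1839+434=2273
a_8=2:  p_8=2·50315+40708=141338,  q_8=2·2273+1839=6385
a_9=7:  p_9=7·141338+50315=1039681,  q_9=7·6385+2273=46968
(x₁, y₁) = (1039681, 46968);  1039681² − 490·46968² = 1 ✓

1039681 46968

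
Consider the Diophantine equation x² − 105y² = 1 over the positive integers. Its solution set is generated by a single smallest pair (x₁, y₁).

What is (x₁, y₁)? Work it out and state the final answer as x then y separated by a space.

√105 = [10; 4,20, …], period ℓ=2 (even) → k=1
i=0: a=10 ⇒ p=10, q=1
i=1: a=4 ⇒ p=41, q=4
→ (41, 4).  Check: 41²=1681, 105·4²=1680, difference 1.

41 4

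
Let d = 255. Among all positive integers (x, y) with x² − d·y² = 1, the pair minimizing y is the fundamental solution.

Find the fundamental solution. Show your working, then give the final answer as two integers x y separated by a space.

16 1

d=255: √d = [15; 1,30] (ℓ=2, even), read p_1/q_1
k=0  a_k=15  p_k/q_k = 15/1
k=1  a_k=1  p_k/q_k = 16/1
(x₁, y₁) = (16, 1);  16² − 255·1² = 1 ✓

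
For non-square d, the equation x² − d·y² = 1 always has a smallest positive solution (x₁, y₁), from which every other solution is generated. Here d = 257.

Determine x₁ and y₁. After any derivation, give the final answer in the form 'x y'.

513 32

[16; 32] for √257; ℓ=1 ⇒ convergent index 1
i=0: a=16 ⇒ p=16, q=1
i=1: a=32 ⇒ p=513, q=32
(x₁, y₁) = (513, 32);  513² − 257·32² = 1 ✓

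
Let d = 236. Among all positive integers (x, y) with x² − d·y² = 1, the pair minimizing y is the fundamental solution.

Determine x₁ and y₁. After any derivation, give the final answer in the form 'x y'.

561799 36570

√236 → a₀=15, period (2,1,3,5,1,6,1,5,3,1,2,30); ℓ=12 even so k=11
a_0=15:  p_0=15·1+0=15,  q_0=15·0+1=1
a_1=2:  p_1=2·15+1=31,  q_1=2·1+0=2
a_2=1:  p_2=1·31+15=46,  q_2=1·2+1=3
a_3=3:  p_3=3·46+31=169,  q_3=3·3+2=11
a_4=5:  p_4=5·169+46=891,  q_4=5·11+3=58
a_5=1:  p_5=1·891+169=1060,  q_5=1·58+11=69
a_6=6:  p_6=6·1060+891=7251,  q_6=6·69+58=472
a_7=1:  p_7=1·7251+1060=8311,  q_7=1·472+69=541
a_8=5:  p_8=5·8311+7251=48806,  q_8=5·541+472=3177
a_9=3:  p_9=3·48806+8311=154729,  q_9=3·3177+541=10072
a_10=1:  p_10=1·154729+48806=203535,  q_10=1·10072+3177=13249
a_11=2:  p_11=2·203535+154729=561799,  q_11=2·13249+10072=36570
(x₁, y₁) = (561799, 36570);  561799² − 236·36570² = 1 ✓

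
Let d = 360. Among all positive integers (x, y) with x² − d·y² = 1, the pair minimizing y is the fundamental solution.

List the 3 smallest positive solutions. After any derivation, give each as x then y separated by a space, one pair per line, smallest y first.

√360 = [18; 1,36, …], period ℓ=2 (even) → k=1
k=0  a_k=18  p_k/q_k = 18/1
k=1  a_k=1  p_k/q_k = 19/1
(x₁, y₁) = (19, 1);  19² − 360·1² = 1 ✓
(19+1√360)^2 = 721 + 38√360
(19+1√360)^3 = 27379 + 1443√360

19 1
721 38
27379 1443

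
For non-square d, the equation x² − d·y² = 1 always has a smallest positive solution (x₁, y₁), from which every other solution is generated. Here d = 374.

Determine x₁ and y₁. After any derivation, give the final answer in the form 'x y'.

√374 = [19; 2,1,18,1,2,38, …], period ℓ=6 (even) → k=5
a_0=19:  p_0=19·1+0=19,  q_0=19·0+1=1
…
a_2=1:  p_2=1·39+19=58,  q_2=1·2+1=3
a_3=18:  p_3=18·58+39=1083,  q_3=18·3+2=56
a_4=1:  p_4=1·1083+58=1141,  q_4=1·56+3=59
a_5=2:  p_5=2·1141+1083=3365,  q_5=2·59+56=174
(x₁, y₁) = (3365, 174);  3365² − 374·174² = 1 ✓

3365 174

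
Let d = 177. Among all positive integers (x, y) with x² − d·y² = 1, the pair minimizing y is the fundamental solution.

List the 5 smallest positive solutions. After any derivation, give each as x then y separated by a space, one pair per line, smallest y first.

62423 4692
7793261857 585777432
972957569736599 73131969270780
121469860743542176897 9130233834994022448
15165026233415309047146263 1139873173290531757272228

d=177: √d = [13; 3,3,2,8,2,3,3,26] (ℓ=8, even), read p_7/q_7
step 0: (13, 1)  from 13·(1,0) + (0,1)
…
step 6: (18985, 1427)  from 3·(5468,411) + (2581,194)
step 7: (62423, 4692)  from 3·(18985,1427) + (5468,411)
(x₁, y₁) = (62423, 4692);  62423² − 177·4692² = 1 ✓
(62423+4692√177)^2 = 7793261857 + 585777432√177
(62423+4692√177)^3 = 972957569736599 + 73131969270780√177
(62423+4692√177)^4 = 121469860743542176897 + 9130233834994022448√177
(62423+4692√177)^5 = 15165026233415309047146263 + 1139873173290531757272228√177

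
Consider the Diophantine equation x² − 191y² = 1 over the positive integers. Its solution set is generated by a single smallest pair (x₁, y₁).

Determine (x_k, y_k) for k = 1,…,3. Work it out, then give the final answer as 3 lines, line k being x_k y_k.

8994000 650783
161784071999999 11706284604000
2910171887135973018000 210572647456751349217

d=191: √d = [13; 1,4,1,1,3,…,4,1,26] (ℓ=16, even), read p_15/q_15
step 0: (13, 1)  from 13·(1,0) + (0,1)
step 1: (14, 1)  from 1·(13,1) + (1,0)
…
step 3: (83, 6)  from 1·(69,5) + (14,1)
step 4: (152, 11)  from 1·(83,6) + (69,5)
step 5: (539, 39)  from 3·(152,11) + (83,6)
…
step 7: (2999, 217)  from 2·(1230,89) + (539,39)
step 8: (40217, 2910)  from 13·(2999,217) + (1230,89)
…
step 10: (207083, 14984)  from 2·(83433,6037) + (40217,2910)
step 11: (704682, 50989)  from 3·(207083,14984) + (83433,6037)
step 12: (911765, 65973)  from 1·(704682,50989) + (207083,14984)
…
step 14: (7377553, 533821)  from 4·(1616447,116962) + (911765,65973)
step 15: (8994000, 650783)  from 1·(7377553,533821) + (1616447,116962)
→ (8994000, 650783).  Check: 8994000²=80892036000000, 191·650783²=80892035999999, difference 1.
k=2:  x_2 = 8994000·8994000+191·650783·650783 = 161784071999999,  y_2 = 8994000·650783+650783·8994000 = 11706284604000
k=3:  x_3 = 8994000·161784071999999+191·650783·11706284604000 = 2910171887135973018000,  y_3 = 8994000·11706284604000+650783·161784071999999 = 210572647456751349217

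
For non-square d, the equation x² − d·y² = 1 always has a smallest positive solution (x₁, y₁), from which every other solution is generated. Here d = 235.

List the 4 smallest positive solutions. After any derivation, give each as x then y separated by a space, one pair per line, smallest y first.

46 3
4231 276
389206 25389
35802721 2335512

√235 → a₀=15, period (3,30); ℓ=2 even so k=1
a_0=15:  p_0=15·1+0=15,  q_0=15·0+1=1
a_1=3:  p_1=3·15+1=46,  q_1=3·1+0=3
fundamental: x₁=46, y₁=3  (since 2116 − 235·9 = 1)
(x_2, y_2) = (46·46 + 235·3·3, 46·3 + 3·46) = (4231, 276)
(x_3, y_3) = (46·4231 + 235·3·276, 46·276 + 3·4231) = (389206, 25389)
(x_4, y_4) = (46·389206 + 235·3·25389, 46·25389 + 3·389206) = (35802721, 2335512)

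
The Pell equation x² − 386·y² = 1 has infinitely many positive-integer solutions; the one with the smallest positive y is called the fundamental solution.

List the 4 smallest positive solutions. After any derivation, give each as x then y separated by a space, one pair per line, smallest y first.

111555 5678
24889036049 1266818580
5552992832780835 282639893378122
1238928230896843060801 63059786610325980840

d=386: √d = [19; 1,1,1,4,1,18,1,4,1,1,1,38] (ℓ=12, even), read p_11/q_11
a_0=19:  p_0=19·1+0=19,  q_0=19·0+1=1
a_1=1:  p_1=1·19+1=20,  q_1=1·1+0=1
a_2=1:  p_2=1·20+19=39,  q_2=1·1+1=2
a_3=1:  p_3=1·39+20=59,  q_3=1·2+1=3
a_4=4:  p_4=4·59+39=275,  q_4=4·3+2=14
…
a_6=18:  p_6=18·334+275=6287,  q_6=18·17+14=320
a_7=1:  p_7=1·6287+334=6621,  q_7=1·320+17=337
a_8=4:  p_8=4·6621+6287=32771,  q_8=4·337+320=1668
a_9=1:  p_9=1·32771+6621=39392,  q_9=1·1668+337=2005
a_10=1:  p_10=1·39392+32771=72163,  q_10=1·2005+1668=3673
a_11=1:  p_11=1·72163+39392=111555,  q_11=1·3673+2005=5678
(x₁, y₁) = (111555, 5678);  111555² − 386·5678² = 1 ✓
(x_2, y_2) = (111555·111555 + 386·5678·5678, 111555·5678 + 5678·111555) = (24889036049, 1266818580)
(x_3, y_3) = (111555·24889036049 + 386·5678·1266818580, 111555·1266818580 + 5678·24889036049) = (5552992832780835, 282639893378122)
(x_4, y_4) = (111555·5552992832780835 + 386·5678·282639893378122, 111555·282639893378122 + 5678·5552992832780835) = (1238928230896843060801, 63059786610325980840)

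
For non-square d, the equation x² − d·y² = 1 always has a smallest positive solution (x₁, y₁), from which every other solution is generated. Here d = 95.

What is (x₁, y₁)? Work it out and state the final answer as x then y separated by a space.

39 4

√95 → a₀=9, period (1,2,1,18); ℓ=4 even so k=3
i=0: a=9 ⇒ p=9, q=1
…
i=2: a=2 ⇒ p=29, q=3
i=3: a=1 ⇒ p=39, q=4
fundamental: x₁=39, y₁=4  (since 1521 − 95·16 = 1)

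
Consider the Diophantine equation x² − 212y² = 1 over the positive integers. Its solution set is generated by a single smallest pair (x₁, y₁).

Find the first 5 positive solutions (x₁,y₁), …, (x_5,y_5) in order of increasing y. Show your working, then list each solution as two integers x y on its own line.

√212 = [14; 1,1,3,1,1,…,1,1,28, …], period ℓ=14 (even) → k=13
a_0=14:  p_0=14·1+0=14,  q_0=14·0+1=1
a_1=1:  p_1=1·14+1=15,  q_1=1·1+0=1
a_2=1:  p_2=1·15+14=29,  q_2=1·1+1=2
…
a_4=1:  p_4=1·102+29=131,  q_4=1·7+2=9
…
a_7=6:  p_7=6·364+233=2417,  q_7=6·25+16=166
…
a_9=1:  p_9=1·2781+2417=5198,  q_9=1·191+166=357
a_10=1:  p_10=1·5198+2781=7979,  q_10=1·357+191=548
…
a_12=1:  p_12=1·29135+7979=37114,  q_12=1·2001+548=2549
a_13=1:  p_13=1·37114+29135=66249,  q_13=1·2549+2001=4550
fundamental: x₁=66249, y₁=4550  (since 4388930001 − 212·20702500 = 1)
(66249+4550√212)^2 = 8777860001 + 602865900√212
(66249+4550√212)^3 = 1163048894346249 + 79878526013650√212
(66249+4550√212)^4 = 154101652394311440001 + 10583744939153731800√212
(66249+4550√212)^5 = 20418160737778428282906249 + 1402325036868112630022750√212

66249 4550
8777860001 602865900
1163048894346249 79878526013650
154101652394311440001 10583744939153731800
20418160737778428282906249 1402325036868112630022750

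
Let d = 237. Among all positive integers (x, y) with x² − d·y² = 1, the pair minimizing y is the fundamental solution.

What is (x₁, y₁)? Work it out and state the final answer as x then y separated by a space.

√237 → a₀=15, period (2,1,1,7,10,7,1,1,2,30); ℓ=10 even so k=9
k=0  a_k=15  p_k/q_k = 15/1
k=1  a_k=2  p_k/q_k = 31/2
k=2  a_k=1  p_k/q_k = 46/3
k=3  a_k=1  p_k/q_k = 77/5
k=4  a_k=7  p_k/q_k = 585/38
k=5  a_k=10  p_k/q_k = 5927/385
…
k=7  a_k=1  p_k/q_k = 48001/3118
k=8  a_k=1  p_k/q_k = 90075/5851
k=9  a_k=2  p_k/q_k = 228151/14820
→ (228151, 14820).  Check: 228151²=52052878801, 237·14820²=52052878800, difference 1.

228151 14820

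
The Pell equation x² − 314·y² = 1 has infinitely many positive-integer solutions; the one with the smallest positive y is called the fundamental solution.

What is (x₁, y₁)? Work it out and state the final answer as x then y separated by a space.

√314 = [17; 1,2,1,1,2,1,34, …], period ℓ=7 (odd) → k=13
a_0=17:  p_0=17·1+0=17,  q_0=17·0+1=1
a_1=1:  p_1=1·17+1=18,  q_1=1·1+0=1
…
a_4=1:  p_4=1·71+53=124,  q_4=1·4+3=7
a_5=2:  p_5=2·124+71=319,  q_5=2·7+4=18
a_6=1:  p_6=1·319+124=443,  q_6=1·18+7=25
…
a_8=1:  p_8=1·15381+443=15824,  q_8=1·868+25=893
…
a_10=1:  p_10=1·47029+15824=62853,  q_10=1·2654+893=3547
…
a_12=2:  p_12=2·109882+62853=282617,  q_12=2·6201+3547=15949
a_13=1:  p_13=1·282617+109882=392499,  q_13=1·15949+6201=22150
(x₁, y₁) = (392499, 22150);  392499² − 314·22150² = 1 ✓

392499 22150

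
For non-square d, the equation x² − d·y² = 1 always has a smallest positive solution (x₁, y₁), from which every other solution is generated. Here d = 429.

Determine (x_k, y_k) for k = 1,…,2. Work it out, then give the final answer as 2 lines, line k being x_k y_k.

[20; 1,2,2,9,1,12,1,9,2,2,1,40] for √429; ℓ=12 ⇒ convergent index 11
i=0: a=20 ⇒ p=20, q=1
i=1: a=1 ⇒ p=21, q=1
…
i=4: a=9 ⇒ p=1367, q=66
i=5: a=1 ⇒ p=1512, q=73
…
i=7: a=1 ⇒ p=21023, q=1015
i=8: a=9 ⇒ p=208718, q=10077
…
i=10: a=2 ⇒ p=1085636, q=52415
i=11: a=1 ⇒ p=1524095, q=73584
fundamental: x₁=1524095, y₁=73584  (since 2322865569025 − 429·5414605056 = 1)
(x_2, y_2) = (1524095·1524095 + 429·73584·73584, 1524095·73584 + 73584·1524095) = (4645731138049, 224298012960)

1524095 73584
4645731138049 224298012960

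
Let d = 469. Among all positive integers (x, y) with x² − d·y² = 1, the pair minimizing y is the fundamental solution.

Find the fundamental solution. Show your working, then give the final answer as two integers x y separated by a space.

137215 6336

[21; 1,1,1,10,6,10,1,1,1,42] for √469; ℓ=10 ⇒ convergent index 9
k=0  a_k=21  p_k/q_k = 21/1
k=1  a_k=1  p_k/q_k = 22/1
k=2  a_k=1  p_k/q_k = 43/2
…
k=8  a_k=1  p_k/q_k = 90069/4159
k=9  a_k=1  p_k/q_k = 137215/6336
fundamental: x₁=137215, y₁=6336  (since 18827956225 − 469·40144896 = 1)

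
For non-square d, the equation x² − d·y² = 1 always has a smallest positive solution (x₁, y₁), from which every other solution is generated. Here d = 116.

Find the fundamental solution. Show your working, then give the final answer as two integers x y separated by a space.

9801 910

d=116: √d = [10; 1,3,2,1,4,1,2,3,1,20] (ℓ=10, even), read p_9/q_9
step 0: (10, 1)  from 10·(1,0) + (0,1)
step 1: (11, 1)  from 1·(10,1) + (1,0)
step 2: (43, 4)  from 3·(11,1) + (10,1)
…
step 6: (797, 74)  from 1·(657,61) + (140,13)
step 7: (2251, 209)  from 2·(797,74) + (657,61)
step 8: (7550, 701)  from 3·(2251,209) + (797,74)
step 9: (9801, 910)  from 1·(7550,701) + (2251,209)
(x₁, y₁) = (9801, 910);  9801² − 116·910² = 1 ✓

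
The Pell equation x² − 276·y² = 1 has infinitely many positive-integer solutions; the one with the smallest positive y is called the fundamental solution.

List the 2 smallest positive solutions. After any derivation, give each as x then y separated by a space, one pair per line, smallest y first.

7775 468
120901249 7277400

√276 = [16; 1,1,1,1,2,2,2,1,1,1,1,32, …], period ℓ=12 (even) → k=11
k=0  a_k=16  p_k/q_k = 16/1
k=1  a_k=1  p_k/q_k = 17/1
…
k=3  a_k=1  p_k/q_k = 50/3
…
k=5  a_k=2  p_k/q_k = 216/13
k=6  a_k=2  p_k/q_k = 515/31
…
k=8  a_k=1  p_k/q_k = 1761/106
k=9  a_k=1  p_k/q_k = 3007/181
k=10  a_k=1  p_k/q_k = 4768/287
k=11  a_k=1  p_k/q_k = 7775/468
→ (7775, 468).  Check: 7775²=60450625, 276·468²=60450624, difference 1.
n=2: (7775,468)∘(7775,468) = (7775·7775+276·468·468, 7775·468+468·7775) = (120901249,7277400)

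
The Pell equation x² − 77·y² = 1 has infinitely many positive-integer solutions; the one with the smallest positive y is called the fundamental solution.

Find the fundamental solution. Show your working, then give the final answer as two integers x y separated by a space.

351 40

√77 → a₀=8, period (1,3,2,3,1,16); ℓ=6 even so k=5
k=0  a_k=8  p_k/q_k = 8/1
…
k=2  a_k=3  p_k/q_k = 35/4
…
k=4  a_k=3  p_k/q_k = 272/31
k=5  a_k=1  p_k/q_k = 351/40
(x₁, y₁) = (351, 40);  351² − 77·40² = 1 ✓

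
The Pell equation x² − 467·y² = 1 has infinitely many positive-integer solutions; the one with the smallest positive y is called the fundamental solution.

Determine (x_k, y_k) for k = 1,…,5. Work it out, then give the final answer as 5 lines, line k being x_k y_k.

1625626 75225
5285319783751 244575431700
17183906517558380626 795176361465413175
55869210433019434807260001 2585318735566902940613400
181644882158758119549456134390626 8405522709648569143113732563625

√467 = [21; 1,1,1,1,3,…,1,1,42, …], period ℓ=14 (even) → k=13
i=0: a=21 ⇒ p=21, q=1
i=1: a=1 ⇒ p=22, q=1
i=2: a=1 ⇒ p=43, q=2
…
i=8: a=3 ⇒ p=82767, q=3830
i=9: a=3 ⇒ p=275465, q=12747
i=10: a=1 ⇒ p=358232, q=16577
i=11: a=1 ⇒ p=633697, q=29324
i=12: a=1 ⇒ p=991929, q=45901
i=13: a=1 ⇒ p=1625626, q=75225
→ (1625626, 75225).  Check: 1625626²=2642659891876, 467·75225²=2642659891875, difference 1.
k=2:  x_2 = 1625626·1625626+467·75225·75225 = 5285319783751,  y_2 = 1625626·75225+75225·1625626 = 244575431700
k=3:  x_3 = 1625626·5285319783751+467·75225·244575431700 = 17183906517558380626,  y_3 = 1625626·244575431700+75225·5285319783751 = 795176361465413175
k=4:  x_4 = 1625626·17183906517558380626+467·75225·795176361465413175 = 55869210433019434807260001,  y_4 = 1625626·795176361465413175+75225·17183906517558380626 = 2585318735566902940613400
k=5:  x_5 = 1625626·55869210433019434807260001+467·75225·2585318735566902940613400 = 181644882158758119549456134390626,  y_5 = 1625626·2585318735566902940613400+75225·55869210433019434807260001 = 8405522709648569143113732563625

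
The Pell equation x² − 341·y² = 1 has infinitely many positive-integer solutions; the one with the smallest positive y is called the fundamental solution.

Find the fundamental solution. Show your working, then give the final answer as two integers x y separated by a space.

d=341: √d = [18; 2,6,1,8,2,…,6,2,36] (ℓ=14, even), read p_13/q_13
k=0  a_k=18  p_k/q_k = 18/1
…
k=3  a_k=1  p_k/q_k = 277/15
…
k=5  a_k=2  p_k/q_k = 5189/281
…
k=7  a_k=2  p_k/q_k = 20479/1109
…
k=10  a_k=8  p_k/q_k = 641940/34763
…
k=12  a_k=6  p_k/q_k = 4953942/268271
k=13  a_k=2  p_k/q_k = 10626551/575460
→ (10626551, 575460).  Check: 10626551²=112923586155601, 341·575460²=112923586155600, difference 1.

10626551 575460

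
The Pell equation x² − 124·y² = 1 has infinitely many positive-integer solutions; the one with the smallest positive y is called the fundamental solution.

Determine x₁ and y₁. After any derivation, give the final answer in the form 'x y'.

4620799 414960

[11; 7,2,1,1,1,…,2,7,22] for √124; ℓ=16 ⇒ convergent index 15
k=0  a_k=11  p_k/q_k = 11/1
k=1  a_k=7  p_k/q_k = 78/7
k=2  a_k=2  p_k/q_k = 167/15
k=3  a_k=1  p_k/q_k = 245/22
k=4  a_k=1  p_k/q_k = 412/37
k=5  a_k=1  p_k/q_k = 657/59
k=6  a_k=3  p_k/q_k = 2383/214
…
k=11  a_k=1  p_k/q_k = 84875/7622
k=12  a_k=1  p_k/q_k = 152167/13665
k=13  a_k=1  p_k/q_k = 237042/21287
k=14  a_k=2  p_k/q_k = 626251/56239
k=15  a_k=7  p_k/q_k = 4620799/414960
(x₁, y₁) = (4620799, 414960);  4620799² − 124·414960² = 1 ✓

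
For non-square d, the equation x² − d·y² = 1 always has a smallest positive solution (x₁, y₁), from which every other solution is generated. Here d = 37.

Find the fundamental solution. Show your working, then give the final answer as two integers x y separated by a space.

73 12

d=37: √d = [6; 12] (ℓ=1, odd), read p_1/q_1
a_0=6:  p_0=6·1+0=6,  q_0=6·0+1=1
a_1=12:  p_1=12·6+1=73,  q_1=12·1+0=12
→ (73, 12).  Check: 73²=5329, 37·12²=5328, difference 1.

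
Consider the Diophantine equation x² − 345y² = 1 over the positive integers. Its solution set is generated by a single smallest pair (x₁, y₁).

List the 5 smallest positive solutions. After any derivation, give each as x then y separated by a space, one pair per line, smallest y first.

√345 → a₀=18, period (1,1,2,1,6,1,2,1,1,36); ℓ=10 even so k=9
i=0: a=18 ⇒ p=18, q=1
i=1: a=1 ⇒ p=19, q=1
i=2: a=1 ⇒ p=37, q=2
i=3: a=2 ⇒ p=93, q=5
i=4: a=1 ⇒ p=130, q=7
…
i=6: a=1 ⇒ p=1003, q=54
i=7: a=2 ⇒ p=2879, q=155
i=8: a=1 ⇒ p=3882, q=209
i=9: a=1 ⇒ p=6761, q=364
→ (6761, 364).  Check: 6761²=45711121, 345·364²=45711120, difference 1.
k=2:  x_2 = 6761·6761+345·364·364 = 91422241,  y_2 = 6761·364+364·6761 = 4922008
k=3:  x_3 = 6761·91422241+345·364·4922008 = 1236211536041,  y_3 = 6761·4922008+364·91422241 = 66555391812
k=4:  x_4 = 6761·1236211536041+345·364·66555391812 = 16716052298924161,  y_4 = 6761·66555391812+364·1236211536041 = 899962003159856
k=5:  x_5 = 6761·16716052298924161+345·364·899962003159856 = 226034457949840969001,  y_5 = 6761·899962003159856+364·16716052298924161 = 12169286140172181020

6761 364
91422241 4922008
1236211536041 66555391812
16716052298924161 899962003159856
226034457949840969001 12169286140172181020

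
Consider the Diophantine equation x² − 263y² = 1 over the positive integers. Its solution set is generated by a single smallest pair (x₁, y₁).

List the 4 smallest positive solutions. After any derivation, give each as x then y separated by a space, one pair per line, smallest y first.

139128 8579
38713200767 2387158224
10772180392483224 664241098768765
2997423827252098776577 184829071176614315616

√263 → a₀=16, period (4,1,1,1,1,15,1,1,1,1,4,32); ℓ=12 even so k=11
k=0  a_k=16  p_k/q_k = 16/1
k=1  a_k=4  p_k/q_k = 65/4
…
k=4  a_k=1  p_k/q_k = 227/14
…
k=6  a_k=15  p_k/q_k = 5822/359
…
k=9  a_k=1  p_k/q_k = 18212/1123
k=10  a_k=1  p_k/q_k = 30229/1864
k=11  a_k=4  p_k/q_k = 139128/8579
(x₁, y₁) = (139128, 8579);  139128² − 263·8579² = 1 ✓
k=2:  x_2 = 139128·139128+263·8579·8579 = 38713200767,  y_2 = 139128·8579+8579·139128 = 2387158224
k=3:  x_3 = 139128·38713200767+263·8579·2387158224 = 10772180392483224,  y_3 = 139128·2387158224+8579·38713200767 = 664241098768765
k=4:  x_4 = 139128·10772180392483224+263·8579·664241098768765 = 2997423827252098776577,  y_4 = 139128·664241098768765+8579·10772180392483224 = 184829071176614315616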